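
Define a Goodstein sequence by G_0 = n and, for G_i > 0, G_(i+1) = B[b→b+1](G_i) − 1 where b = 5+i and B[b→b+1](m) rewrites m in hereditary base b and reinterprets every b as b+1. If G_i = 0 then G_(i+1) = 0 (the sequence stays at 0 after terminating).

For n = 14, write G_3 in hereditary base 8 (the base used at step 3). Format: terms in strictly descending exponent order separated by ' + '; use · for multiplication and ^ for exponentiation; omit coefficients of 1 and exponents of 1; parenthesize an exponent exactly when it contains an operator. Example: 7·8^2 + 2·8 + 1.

2·8 + 1

i=0: 14 = 2·5 + 4 (b=5); 5→6: 2·6 + 4 = 16; 16−1 = 15
i=1: 15 = 2·6 + 3 (b=6); 6→7: 2·7 + 3 = 17; 17−1 = 16
i=2: 16 = 2·7 + 2 (b=7); 7→8: 2·8 + 2 = 18; 18−1 = 17
i=3: 17 = 2·8 + 1 (b=8); 8→9: 2·9 + 1 = 19; 19−1 = 18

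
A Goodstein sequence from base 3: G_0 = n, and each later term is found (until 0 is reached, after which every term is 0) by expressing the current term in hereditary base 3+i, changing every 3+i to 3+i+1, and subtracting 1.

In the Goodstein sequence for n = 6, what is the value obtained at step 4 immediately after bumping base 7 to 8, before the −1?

6 —HB3→ 2·3 —bump→ 2·4 = 8 —(−1)→ 7
7 —HB4→ 4 + 3 —bump→ 5 + 3 = 8 —(−1)→ 7
7 —HB5→ 5 + 2 —bump→ 6 + 2 = 8 —(−1)→ 7
7 —HB6→ 6 + 1 —bump→ 7 + 1 = 8 —(−1)→ 7
7 —HB7→ 7 —bump→ 8 = 8 —(−1)→ 7

8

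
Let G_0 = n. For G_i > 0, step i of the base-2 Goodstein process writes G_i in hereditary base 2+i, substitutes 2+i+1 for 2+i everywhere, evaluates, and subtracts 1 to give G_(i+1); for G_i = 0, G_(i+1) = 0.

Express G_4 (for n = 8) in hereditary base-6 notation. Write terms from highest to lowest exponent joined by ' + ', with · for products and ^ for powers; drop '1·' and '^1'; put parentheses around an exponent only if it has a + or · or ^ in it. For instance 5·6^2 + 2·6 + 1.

[0] 8 ≡ 2^(2 + 1) (base 2). Lift 3: 81. −1: 80.
[1] 80 ≡ 2·3^3 + 2·3^2 + 2·3 + 2 (base 3). Lift 4: 554. −1: 553.
[2] 553 ≡ 2·4^4 + 2·4^2 + 2·4 + 1 (base 4). Lift 5: 6311. −1: 6310.
[3] 6310 ≡ 2·5^5 + 2·5^2 + 2·5 (base 5). Lift 6: 93396. −1: 93395.
[4] 93395 ≡ 2·6^6 + 2·6^2 + 6 + 5 (base 6). Lift 7: 1647196. −1: 1647195.

2·6^6 + 2·6^2 + 6 + 5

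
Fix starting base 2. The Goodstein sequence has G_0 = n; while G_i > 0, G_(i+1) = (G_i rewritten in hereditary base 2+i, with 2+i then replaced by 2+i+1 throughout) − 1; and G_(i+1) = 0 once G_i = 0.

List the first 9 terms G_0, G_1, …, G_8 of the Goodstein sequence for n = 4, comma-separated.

4, 26, 41, 60, 83, 109, 139, 173, 211

G_0 = 4. HB_2(4) = 2^2. Bump = 27. G_1 = 26.
G_1 = 26. HB_3(26) = 2·3^2 + 2·3 + 2. Bump = 42. G_2 = 41.
G_2 = 41. HB_4(41) = 2·4^2 + 2·4 + 1. Bump = 61. G_3 = 60.
G_3 = 60. HB_5(60) = 2·5^2 + 2·5. Bump = 84. G_4 = 83.
G_4 = 83. HB_6(83) = 2·6^2 + 6 + 5. Bump = 110. G_5 = 109.
G_5 = 109. HB_7(109) = 2·7^2 + 7 + 4. Bump = 140. G_6 = 139.
G_6 = 139. HB_8(139) = 2·8^2 + 8 + 3. Bump = 174. G_7 = 173.
G_7 = 173. HB_9(173) = 2·9^2 + 9 + 2. Bump = 212. G_8 = 211.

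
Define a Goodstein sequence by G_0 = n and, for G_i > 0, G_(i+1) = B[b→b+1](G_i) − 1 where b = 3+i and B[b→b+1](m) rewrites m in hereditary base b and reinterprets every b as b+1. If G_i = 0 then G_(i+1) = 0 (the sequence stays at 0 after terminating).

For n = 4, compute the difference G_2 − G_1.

step 0: 4 = 3 + 1; sub 4 for 3: 4 + 1; = 5; G_1 = 5−1 = 4
step 1: 4 = 4; sub 5 for 4: 5; = 5; G_2 = 5−1 = 4

0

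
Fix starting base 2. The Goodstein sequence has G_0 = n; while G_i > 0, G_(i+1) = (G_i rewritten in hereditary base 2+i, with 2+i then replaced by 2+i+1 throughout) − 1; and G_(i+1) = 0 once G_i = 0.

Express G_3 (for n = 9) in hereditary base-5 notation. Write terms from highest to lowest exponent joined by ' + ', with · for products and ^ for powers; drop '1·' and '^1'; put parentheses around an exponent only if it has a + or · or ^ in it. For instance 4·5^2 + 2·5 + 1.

3·5^5 + 3·5^3 + 3·5^2 + 3·5 + 2

9 —HB2→ 2^(2 + 1) + 1 —bump→ 3^(3 + 1) + 1 = 82 —(−1)→ 81
81 —HB3→ 3^(3 + 1) —bump→ 4^(4 + 1) = 1024 —(−1)→ 1023
1023 —HB4→ 3·4^4 + 3·4^3 + 3·4^2 + 3·4 + 3 —bump→ 3·5^5 + 3·5^3 + 3·5^2 + 3·5 + 3 = 9843 —(−1)→ 9842
9842 —HB5→ 3·5^5 + 3·5^3 + 3·5^2 + 3·5 + 2 —bump→ 3·6^6 + 3·6^3 + 3·6^2 + 3·6 + 2 = 140744 —(−1)→ 140743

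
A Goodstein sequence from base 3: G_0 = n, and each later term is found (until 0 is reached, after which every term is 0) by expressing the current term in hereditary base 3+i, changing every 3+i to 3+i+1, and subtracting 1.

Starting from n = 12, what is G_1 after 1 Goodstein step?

19

i=0: 12 = 3^2 + 3 (b=3); 3→4: 4^2 + 4 = 20; 20−1 = 19
i=1: 19 = 4^2 + 3 (b=4); 4→5: 5^2 + 3 = 28; 28−1 = 27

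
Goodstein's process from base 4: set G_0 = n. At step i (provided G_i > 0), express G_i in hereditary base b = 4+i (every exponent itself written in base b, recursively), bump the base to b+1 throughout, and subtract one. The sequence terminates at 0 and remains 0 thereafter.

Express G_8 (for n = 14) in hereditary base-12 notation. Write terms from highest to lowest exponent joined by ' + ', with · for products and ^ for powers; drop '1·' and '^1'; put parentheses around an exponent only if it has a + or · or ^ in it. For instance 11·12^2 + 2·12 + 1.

2·12 + 1

14 —HB4→ 3·4 + 2 —bump→ 3·5 + 2 = 17 —(−1)→ 16
16 —HB5→ 3·5 + 1 —bump→ 3·6 + 1 = 19 —(−1)→ 18
18 —HB6→ 3·6 —bump→ 3·7 = 21 —(−1)→ 20
20 —HB7→ 2·7 + 6 —bump→ 2·8 + 6 = 22 —(−1)→ 21
21 —HB8→ 2·8 + 5 —bump→ 2·9 + 5 = 23 —(−1)→ 22
22 —HB9→ 2·9 + 4 —bump→ 2·10 + 4 = 24 —(−1)→ 23
23 —HB10→ 2·10 + 3 —bump→ 2·11 + 3 = 25 —(−1)→ 24
24 —HB11→ 2·11 + 2 —bump→ 2·12 + 2 = 26 —(−1)→ 25
25 —HB12→ 2·12 + 1 —bump→ 2·13 + 1 = 27 —(−1)→ 26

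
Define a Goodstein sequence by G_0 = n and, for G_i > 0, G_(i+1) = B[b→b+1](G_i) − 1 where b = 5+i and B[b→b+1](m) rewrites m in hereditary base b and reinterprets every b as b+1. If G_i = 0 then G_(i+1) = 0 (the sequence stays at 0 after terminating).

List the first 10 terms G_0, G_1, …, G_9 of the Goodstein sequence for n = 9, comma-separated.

[0] 9 ≡ 5 + 4 (base 5). Lift 6: 10. −1: 9.
[1] 9 ≡ 6 + 3 (base 6). Lift 7: 10. −1: 9.
[2] 9 ≡ 7 + 2 (base 7). Lift 8: 10. −1: 9.
[3] 9 ≡ 8 + 1 (base 8). Lift 9: 10. −1: 9.
[4] 9 ≡ 9 (base 9). Lift 10: 10. −1: 9.
[5] 9 ≡ 9 (base 10). Lift 11: 9. −1: 8.
[6] 8 ≡ 8 (base 11). Lift 12: 8. −1: 7.
[7] 7 ≡ 7 (base 12). Lift 13: 7. −1: 6.
[8] 6 ≡ 6 (base 13). Lift 14: 6. −1: 5.

9, 9, 9, 9, 9, 9, 8, 7, 6, 5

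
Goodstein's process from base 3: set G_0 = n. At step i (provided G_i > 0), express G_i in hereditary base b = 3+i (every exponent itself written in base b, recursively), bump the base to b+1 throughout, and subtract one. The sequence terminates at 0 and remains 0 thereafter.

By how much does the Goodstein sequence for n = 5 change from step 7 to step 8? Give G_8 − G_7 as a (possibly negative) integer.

-1

(0) 5|_3 = 3 + 2 ↦ 4 + 2|_4 = 6 ⇒ 5
(1) 5|_4 = 4 + 1 ↦ 5 + 1|_5 = 6 ⇒ 5
(2) 5|_5 = 5 ↦ 6|_6 = 6 ⇒ 5
(3) 5|_6 = 5 ↦ 5|_7 = 5 ⇒ 4
(4) 4|_7 = 4 ↦ 4|_8 = 4 ⇒ 3
(5) 3|_8 = 3 ↦ 3|_9 = 3 ⇒ 2
(6) 2|_9 = 2 ↦ 2|_10 = 2 ⇒ 1
(7) 1|_10 = 1 ↦ 1|_11 = 1 ⇒ 0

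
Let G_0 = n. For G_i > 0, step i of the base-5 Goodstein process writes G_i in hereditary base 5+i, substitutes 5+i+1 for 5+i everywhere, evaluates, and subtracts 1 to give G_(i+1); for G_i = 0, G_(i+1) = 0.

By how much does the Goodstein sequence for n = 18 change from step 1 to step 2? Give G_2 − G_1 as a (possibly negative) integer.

18 —HB5→ 3·5 + 3 —bump→ 3·6 + 3 = 21 —(−1)→ 20
20 —HB6→ 3·6 + 2 —bump→ 3·7 + 2 = 23 —(−1)→ 22

2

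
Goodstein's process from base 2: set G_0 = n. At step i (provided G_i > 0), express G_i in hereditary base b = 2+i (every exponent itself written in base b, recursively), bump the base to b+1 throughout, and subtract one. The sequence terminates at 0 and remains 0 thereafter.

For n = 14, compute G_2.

1281

G_0 = 14. HB_2(14) = 2^(2 + 1) + 2^2 + 2. Bump = 111. G_1 = 110.
G_1 = 110. HB_3(110) = 3^(3 + 1) + 3^3 + 2. Bump = 1282. G_2 = 1281.
G_2 = 1281. HB_4(1281) = 4^(4 + 1) + 4^4 + 1. Bump = 18751. G_3 = 18750.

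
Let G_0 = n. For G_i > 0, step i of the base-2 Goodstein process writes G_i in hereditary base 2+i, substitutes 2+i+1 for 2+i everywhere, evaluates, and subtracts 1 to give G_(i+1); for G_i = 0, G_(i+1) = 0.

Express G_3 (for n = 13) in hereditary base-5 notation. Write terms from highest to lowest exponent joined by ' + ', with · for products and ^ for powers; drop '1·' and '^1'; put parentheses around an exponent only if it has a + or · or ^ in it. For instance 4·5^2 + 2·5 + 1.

5^(5 + 1) + 3·5^3 + 3·5^2 + 3·5 + 2

G_0=13  [base 2] 2^(2 + 1) + 2^2 + 1  →[2↦3]→  3^(3 + 1) + 3^3 + 1 = 109  −1 ⇒ G_1=108
G_1=108  [base 3] 3^(3 + 1) + 3^3  →[3↦4]→  4^(4 + 1) + 4^4 = 1280  −1 ⇒ G_2=1279
G_2=1279  [base 4] 4^(4 + 1) + 3·4^3 + 3·4^2 + 3·4 + 3  →[4↦5]→  5^(5 + 1) + 3·5^3 + 3·5^2 + 3·5 + 3 = 16093  −1 ⇒ G_3=16092
G_3=16092  [base 5] 5^(5 + 1) + 3·5^3 + 3·5^2 + 3·5 + 2  →[5↦6]→  6^(6 + 1) + 3·6^3 + 3·6^2 + 3·6 + 2 = 280712  −1 ⇒ G_4=280711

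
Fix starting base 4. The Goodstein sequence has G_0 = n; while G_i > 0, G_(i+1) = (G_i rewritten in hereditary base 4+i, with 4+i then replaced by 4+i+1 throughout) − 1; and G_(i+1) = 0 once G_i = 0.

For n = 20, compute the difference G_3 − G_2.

12

G_0=20  [base 4] 4^2 + 4  →[4↦5]→  5^2 + 5 = 30  −1 ⇒ G_1=29
G_1=29  [base 5] 5^2 + 4  →[5↦6]→  6^2 + 4 = 40  −1 ⇒ G_2=39
G_2=39  [base 6] 6^2 + 3  →[6↦7]→  7^2 + 3 = 52  −1 ⇒ G_3=51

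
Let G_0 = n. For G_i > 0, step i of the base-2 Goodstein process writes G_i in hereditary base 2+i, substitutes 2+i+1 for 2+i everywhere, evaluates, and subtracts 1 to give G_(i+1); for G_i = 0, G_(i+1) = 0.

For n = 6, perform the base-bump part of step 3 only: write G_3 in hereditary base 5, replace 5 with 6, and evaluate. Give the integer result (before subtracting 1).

46656

(0) 6|_2 = 2^2 + 2 ↦ 3^3 + 3|_3 = 30 ⇒ 29
(1) 29|_3 = 3^3 + 2 ↦ 4^4 + 2|_4 = 258 ⇒ 257
(2) 257|_4 = 4^4 + 1 ↦ 5^5 + 1|_5 = 3126 ⇒ 3125
(3) 3125|_5 = 5^5 ↦ 6^6|_6 = 46656 ⇒ 46655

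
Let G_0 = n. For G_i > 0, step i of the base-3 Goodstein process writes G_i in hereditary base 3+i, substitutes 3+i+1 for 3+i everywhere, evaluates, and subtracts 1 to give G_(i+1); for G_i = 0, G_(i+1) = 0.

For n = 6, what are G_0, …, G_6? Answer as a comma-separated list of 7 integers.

6, 7, 7, 7, 7, 7, 6

G_0=6  [base 3] 2·3  →[3↦4]→  2·4 = 8  −1 ⇒ G_1=7
G_1=7  [base 4] 4 + 3  →[4↦5]→  5 + 3 = 8  −1 ⇒ G_2=7
G_2=7  [base 5] 5 + 2  →[5↦6]→  6 + 2 = 8  −1 ⇒ G_3=7
G_3=7  [base 6] 6 + 1  →[6↦7]→  7 + 1 = 8  −1 ⇒ G_4=7
G_4=7  [base 7] 7  →[7↦8]→  8 = 8  −1 ⇒ G_5=7
G_5=7  [base 8] 7  →[8↦9]→  7 = 7  −1 ⇒ G_6=6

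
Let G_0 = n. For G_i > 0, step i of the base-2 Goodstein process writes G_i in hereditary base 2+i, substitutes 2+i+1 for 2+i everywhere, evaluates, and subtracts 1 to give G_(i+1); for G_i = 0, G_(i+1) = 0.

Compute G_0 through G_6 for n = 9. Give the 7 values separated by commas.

9 —HB2→ 2^(2 + 1) + 1 —bump→ 3^(3 + 1) + 1 = 82 —(−1)→ 81
81 —HB3→ 3^(3 + 1) —bump→ 4^(4 + 1) = 1024 —(−1)→ 1023
1023 —HB4→ 3·4^4 + 3·4^3 + 3·4^2 + 3·4 + 3 —bump→ 3·5^5 + 3·5^3 + 3·5^2 + 3·5 + 3 = 9843 —(−1)→ 9842
9842 —HB5→ 3·5^5 + 3·5^3 + 3·5^2 + 3·5 + 2 —bump→ 3·6^6 + 3·6^3 + 3·6^2 + 3·6 + 2 = 140744 —(−1)→ 140743
140743 —HB6→ 3·6^6 + 3·6^3 + 3·6^2 + 3·6 + 1 —bump→ 3·7^7 + 3·7^3 + 3·7^2 + 3·7 + 1 = 2471827 —(−1)→ 2471826
2471826 —HB7→ 3·7^7 + 3·7^3 + 3·7^2 + 3·7 —bump→ 3·8^8 + 3·8^3 + 3·8^2 + 3·8 = 50333400 —(−1)→ 50333399

9, 81, 1023, 9842, 140743, 2471826, 50333399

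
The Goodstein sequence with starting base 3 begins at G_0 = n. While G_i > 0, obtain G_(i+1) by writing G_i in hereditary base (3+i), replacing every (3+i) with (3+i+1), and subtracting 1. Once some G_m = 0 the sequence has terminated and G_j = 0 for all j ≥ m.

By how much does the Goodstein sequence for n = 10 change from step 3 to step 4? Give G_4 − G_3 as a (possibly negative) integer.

[0] 10 ≡ 3^2 + 1 (base 3). Lift 4: 17. −1: 16.
[1] 16 ≡ 4^2 (base 4). Lift 5: 25. −1: 24.
[2] 24 ≡ 4·5 + 4 (base 5). Lift 6: 28. −1: 27.
[3] 27 ≡ 4·6 + 3 (base 6). Lift 7: 31. −1: 30.

3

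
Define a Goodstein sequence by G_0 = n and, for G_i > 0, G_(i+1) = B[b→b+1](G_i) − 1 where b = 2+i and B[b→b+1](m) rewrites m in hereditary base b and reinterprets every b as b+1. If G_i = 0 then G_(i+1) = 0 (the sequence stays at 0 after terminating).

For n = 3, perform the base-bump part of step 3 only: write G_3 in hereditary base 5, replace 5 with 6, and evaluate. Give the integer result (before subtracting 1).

2

G_0 = 3. HB_2(3) = 2 + 1. Bump = 4. G_1 = 3.
G_1 = 3. HB_3(3) = 3. Bump = 4. G_2 = 3.
G_2 = 3. HB_4(3) = 3. Bump = 3. G_3 = 2.
G_3 = 2. HB_5(2) = 2. Bump = 2. G_4 = 1.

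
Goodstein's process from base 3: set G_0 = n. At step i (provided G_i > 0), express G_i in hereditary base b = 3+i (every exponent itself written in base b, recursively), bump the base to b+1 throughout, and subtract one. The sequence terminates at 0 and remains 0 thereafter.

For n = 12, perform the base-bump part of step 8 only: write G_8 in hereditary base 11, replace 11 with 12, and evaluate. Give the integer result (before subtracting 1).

88

G_0=12  [base 3] 3^2 + 3  →[3↦4]→  4^2 + 4 = 20  −1 ⇒ G_1=19
G_1=19  [base 4] 4^2 + 3  →[4↦5]→  5^2 + 3 = 28  −1 ⇒ G_2=27
G_2=27  [base 5] 5^2 + 2  →[5↦6]→  6^2 + 2 = 38  −1 ⇒ G_3=37
G_3=37  [base 6] 6^2 + 1  →[6↦7]→  7^2 + 1 = 50  −1 ⇒ G_4=49
G_4=49  [base 7] 7^2  →[7↦8]→  8^2 = 64  −1 ⇒ G_5=63
G_5=63  [base 8] 7·8 + 7  →[8↦9]→  7·9 + 7 = 70  −1 ⇒ G_6=69
G_6=69  [base 9] 7·9 + 6  →[9↦10]→  7·10 + 6 = 76  −1 ⇒ G_7=75
G_7=75  [base 10] 7·10 + 5  →[10↦11]→  7·11 + 5 = 82  −1 ⇒ G_8=81
G_8=81  [base 11] 7·11 + 4  →[11↦12]→  7·12 + 4 = 88  −1 ⇒ G_9=87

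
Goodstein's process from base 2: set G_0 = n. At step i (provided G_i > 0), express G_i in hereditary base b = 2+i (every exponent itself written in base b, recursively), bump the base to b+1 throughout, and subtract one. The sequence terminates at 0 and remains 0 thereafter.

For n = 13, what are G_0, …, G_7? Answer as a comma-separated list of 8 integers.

13, 108, 1279, 16092, 280711, 5765998, 134219479, 3486786855

13 —HB2→ 2^(2 + 1) + 2^2 + 1 —bump→ 3^(3 + 1) + 3^3 + 1 = 109 —(−1)→ 108
108 —HB3→ 3^(3 + 1) + 3^3 —bump→ 4^(4 + 1) + 4^4 = 1280 —(−1)→ 1279
1279 —HB4→ 4^(4 + 1) + 3·4^3 + 3·4^2 + 3·4 + 3 —bump→ 5^(5 + 1) + 3·5^3 + 3·5^2 + 3·5 + 3 = 16093 —(−1)→ 16092
16092 —HB5→ 5^(5 + 1) + 3·5^3 + 3·5^2 + 3·5 + 2 —bump→ 6^(6 + 1) + 3·6^3 + 3·6^2 + 3·6 + 2 = 280712 —(−1)→ 280711
280711 —HB6→ 6^(6 + 1) + 3·6^3 + 3·6^2 + 3·6 + 1 —bump→ 7^(7 + 1) + 3·7^3 + 3·7^2 + 3·7 + 1 = 5765999 —(−1)→ 5765998
5765998 —HB7→ 7^(7 + 1) + 3·7^3 + 3·7^2 + 3·7 —bump→ 8^(8 + 1) + 3·8^3 + 3·8^2 + 3·8 = 134219480 —(−1)→ 134219479
134219479 —HB8→ 8^(8 + 1) + 3·8^3 + 3·8^2 + 2·8 + 7 —bump→ 9^(9 + 1) + 3·9^3 + 3·9^2 + 2·9 + 7 = 3486786856 —(−1)→ 3486786855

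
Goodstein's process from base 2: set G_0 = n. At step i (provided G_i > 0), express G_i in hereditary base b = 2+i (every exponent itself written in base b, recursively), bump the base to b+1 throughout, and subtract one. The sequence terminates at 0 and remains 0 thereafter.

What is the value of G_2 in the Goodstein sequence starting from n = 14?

14 —HB2→ 2^(2 + 1) + 2^2 + 2 —bump→ 3^(3 + 1) + 3^3 + 3 = 111 —(−1)→ 110
110 —HB3→ 3^(3 + 1) + 3^3 + 2 —bump→ 4^(4 + 1) + 4^4 + 2 = 1282 —(−1)→ 1281
1281 —HB4→ 4^(4 + 1) + 4^4 + 1 —bump→ 5^(5 + 1) + 5^5 + 1 = 18751 —(−1)→ 18750

1281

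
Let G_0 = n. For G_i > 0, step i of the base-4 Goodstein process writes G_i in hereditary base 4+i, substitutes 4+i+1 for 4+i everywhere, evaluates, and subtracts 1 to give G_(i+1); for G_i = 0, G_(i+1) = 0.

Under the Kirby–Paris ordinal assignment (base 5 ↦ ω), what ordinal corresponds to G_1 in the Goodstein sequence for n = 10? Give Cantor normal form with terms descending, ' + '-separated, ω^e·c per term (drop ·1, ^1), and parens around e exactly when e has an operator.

10 —HB4→ 2·4 + 2 —bump→ 2·5 + 2 = 12 —(−1)→ 11
11 —HB5→ 2·5 + 1 —bump→ 2·6 + 1 = 13 —(−1)→ 12

ω·2 + 1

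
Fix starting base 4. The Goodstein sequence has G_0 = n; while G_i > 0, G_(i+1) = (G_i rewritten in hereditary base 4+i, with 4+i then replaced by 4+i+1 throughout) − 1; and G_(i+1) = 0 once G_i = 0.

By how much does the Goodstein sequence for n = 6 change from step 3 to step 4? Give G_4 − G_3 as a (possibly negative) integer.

G_0 = 6. HB_4(6) = 4 + 2. Bump = 7. G_1 = 6.
G_1 = 6. HB_5(6) = 5 + 1. Bump = 7. G_2 = 6.
G_2 = 6. HB_6(6) = 6. Bump = 7. G_3 = 6.
G_3 = 6. HB_7(6) = 6. Bump = 6. G_4 = 5.

-1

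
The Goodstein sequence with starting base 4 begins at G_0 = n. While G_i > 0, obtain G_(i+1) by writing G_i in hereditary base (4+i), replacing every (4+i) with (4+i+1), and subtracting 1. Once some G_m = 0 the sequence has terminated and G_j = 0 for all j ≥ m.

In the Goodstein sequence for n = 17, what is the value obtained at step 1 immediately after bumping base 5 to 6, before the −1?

G_0 = 17. HB_4(17) = 4^2 + 1. Bump = 26. G_1 = 25.
G_1 = 25. HB_5(25) = 5^2. Bump = 36. G_2 = 35.

36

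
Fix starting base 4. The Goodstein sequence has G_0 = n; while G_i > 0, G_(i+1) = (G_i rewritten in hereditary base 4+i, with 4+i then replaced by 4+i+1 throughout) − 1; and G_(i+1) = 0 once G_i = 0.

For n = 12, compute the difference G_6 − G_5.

1

G_0=12  [base 4] 3·4  →[4↦5]→  3·5 = 15  −1 ⇒ G_1=14
G_1=14  [base 5] 2·5 + 4  →[5↦6]→  2·6 + 4 = 16  −1 ⇒ G_2=15
G_2=15  [base 6] 2·6 + 3  →[6↦7]→  2·7 + 3 = 17  −1 ⇒ G_3=16
G_3=16  [base 7] 2·7 + 2  →[7↦8]→  2·8 + 2 = 18  −1 ⇒ G_4=17
G_4=17  [base 8] 2·8 + 1  →[8↦9]→  2·9 + 1 = 19  −1 ⇒ G_5=18
G_5=18  [base 9] 2·9  →[9↦10]→  2·10 = 20  −1 ⇒ G_6=19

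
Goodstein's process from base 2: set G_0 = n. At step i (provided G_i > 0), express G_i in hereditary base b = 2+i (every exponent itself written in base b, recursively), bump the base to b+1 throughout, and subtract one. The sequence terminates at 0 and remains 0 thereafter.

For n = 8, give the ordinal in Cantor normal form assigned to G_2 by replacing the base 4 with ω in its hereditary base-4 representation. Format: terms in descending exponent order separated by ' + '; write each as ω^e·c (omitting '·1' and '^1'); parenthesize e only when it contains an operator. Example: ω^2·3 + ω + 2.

(0) 8|_2 = 2^(2 + 1) ↦ 3^(3 + 1)|_3 = 81 ⇒ 80
(1) 80|_3 = 2·3^3 + 2·3^2 + 2·3 + 2 ↦ 2·4^4 + 2·4^2 + 2·4 + 2|_4 = 554 ⇒ 553
(2) 553|_4 = 2·4^4 + 2·4^2 + 2·4 + 1 ↦ 2·5^5 + 2·5^2 + 2·5 + 1|_5 = 6311 ⇒ 6310

ω^ω·2 + ω^2·2 + ω·2 + 1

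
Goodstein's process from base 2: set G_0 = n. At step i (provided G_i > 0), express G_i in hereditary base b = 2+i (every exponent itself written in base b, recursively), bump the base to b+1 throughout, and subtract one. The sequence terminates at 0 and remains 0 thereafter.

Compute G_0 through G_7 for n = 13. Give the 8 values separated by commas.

13, 108, 1279, 16092, 280711, 5765998, 134219479, 3486786855

i=0: 13 = 2^(2 + 1) + 2^2 + 1 (b=2); 2→3: 3^(3 + 1) + 3^3 + 1 = 109; 109−1 = 108
i=1: 108 = 3^(3 + 1) + 3^3 (b=3); 3→4: 4^(4 + 1) + 4^4 = 1280; 1280−1 = 1279
i=2: 1279 = 4^(4 + 1) + 3·4^3 + 3·4^2 + 3·4 + 3 (b=4); 4→5: 5^(5 + 1) + 3·5^3 + 3·5^2 + 3·5 + 3 = 16093; 16093−1 = 16092
i=3: 16092 = 5^(5 + 1) + 3·5^3 + 3·5^2 + 3·5 + 2 (b=5); 5→6: 6^(6 + 1) + 3·6^3 + 3·6^2 + 3·6 + 2 = 280712; 280712−1 = 280711
i=4: 280711 = 6^(6 + 1) + 3·6^3 + 3·6^2 + 3·6 + 1 (b=6); 6→7: 7^(7 + 1) + 3·7^3 + 3·7^2 + 3·7 + 1 = 5765999; 5765999−1 = 5765998
i=5: 5765998 = 7^(7 + 1) + 3·7^3 + 3·7^2 + 3·7 (b=7); 7→8: 8^(8 + 1) + 3·8^3 + 3·8^2 + 3·8 = 134219480; 134219480−1 = 134219479
i=6: 134219479 = 8^(8 + 1) + 3·8^3 + 3·8^2 + 2·8 + 7 (b=8); 8→9: 9^(9 + 1) + 3·9^3 + 3·9^2 + 2·9 + 7 = 3486786856; 3486786856−1 = 3486786855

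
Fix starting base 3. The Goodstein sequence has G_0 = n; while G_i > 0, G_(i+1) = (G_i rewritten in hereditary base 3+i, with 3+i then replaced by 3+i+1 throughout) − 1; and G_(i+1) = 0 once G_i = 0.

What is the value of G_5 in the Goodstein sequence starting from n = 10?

base 3: 10 = 3^2 + 1; at 4: 4^2 + 1 = 17; next = 16
base 4: 16 = 4^2; at 5: 5^2 = 25; next = 24
base 5: 24 = 4·5 + 4; at 6: 4·6 + 4 = 28; next = 27
base 6: 27 = 4·6 + 3; at 7: 4·7 + 3 = 31; next = 30
base 7: 30 = 4·7 + 2; at 8: 4·8 + 2 = 34; next = 33
base 8: 33 = 4·8 + 1; at 9: 4·9 + 1 = 37; next = 36

33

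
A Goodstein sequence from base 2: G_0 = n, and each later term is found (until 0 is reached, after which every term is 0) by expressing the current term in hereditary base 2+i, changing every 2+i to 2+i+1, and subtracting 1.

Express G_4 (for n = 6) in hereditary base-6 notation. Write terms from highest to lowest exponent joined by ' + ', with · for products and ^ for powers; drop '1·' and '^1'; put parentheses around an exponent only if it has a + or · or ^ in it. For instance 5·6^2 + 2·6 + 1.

(0) 6|_2 = 2^2 + 2 ↦ 3^3 + 3|_3 = 30 ⇒ 29
(1) 29|_3 = 3^3 + 2 ↦ 4^4 + 2|_4 = 258 ⇒ 257
(2) 257|_4 = 4^4 + 1 ↦ 5^5 + 1|_5 = 3126 ⇒ 3125
(3) 3125|_5 = 5^5 ↦ 6^6|_6 = 46656 ⇒ 46655
(4) 46655|_6 = 5·6^5 + 5·6^4 + 5·6^3 + 5·6^2 + 5·6 + 5 ↦ 5·7^5 + 5·7^4 + 5·7^3 + 5·7^2 + 5·7 + 5|_7 = 98040 ⇒ 98039

5·6^5 + 5·6^4 + 5·6^3 + 5·6^2 + 5·6 + 5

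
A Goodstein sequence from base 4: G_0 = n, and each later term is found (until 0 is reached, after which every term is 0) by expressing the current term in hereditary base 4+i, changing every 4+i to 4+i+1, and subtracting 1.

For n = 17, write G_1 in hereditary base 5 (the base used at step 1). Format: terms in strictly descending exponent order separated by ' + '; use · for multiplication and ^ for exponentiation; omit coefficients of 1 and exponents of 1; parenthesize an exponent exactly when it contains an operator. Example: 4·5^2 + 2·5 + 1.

5^2

(0) 17|_4 = 4^2 + 1 ↦ 5^2 + 1|_5 = 26 ⇒ 25
(1) 25|_5 = 5^2 ↦ 6^2|_6 = 36 ⇒ 35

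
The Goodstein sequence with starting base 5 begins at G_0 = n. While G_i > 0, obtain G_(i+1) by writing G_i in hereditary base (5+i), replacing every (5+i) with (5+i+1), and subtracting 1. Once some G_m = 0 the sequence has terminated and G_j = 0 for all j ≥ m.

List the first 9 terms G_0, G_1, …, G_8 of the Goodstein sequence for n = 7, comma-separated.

7, 7, 7, 7, 6, 5, 4, 3, 2

i=0: 7 = 5 + 2 (b=5); 5→6: 6 + 2 = 8; 8−1 = 7
i=1: 7 = 6 + 1 (b=6); 6→7: 7 + 1 = 8; 8−1 = 7
i=2: 7 = 7 (b=7); 7→8: 8 = 8; 8−1 = 7
i=3: 7 = 7 (b=8); 8→9: 7 = 7; 7−1 = 6
i=4: 6 = 6 (b=9); 9→10: 6 = 6; 6−1 = 5
i=5: 5 = 5 (b=10); 10→11: 5 = 5; 5−1 = 4
i=6: 4 = 4 (b=11); 11→12: 4 = 4; 4−1 = 3
i=7: 3 = 3 (b=12); 12→13: 3 = 3; 3−1 = 2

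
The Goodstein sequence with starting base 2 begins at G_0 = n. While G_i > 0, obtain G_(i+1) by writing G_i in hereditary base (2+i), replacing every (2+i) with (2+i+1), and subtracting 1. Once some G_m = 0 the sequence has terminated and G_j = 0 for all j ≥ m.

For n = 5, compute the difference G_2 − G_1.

228

G_0 = 5. HB_2(5) = 2^2 + 1. Bump = 28. G_1 = 27.
G_1 = 27. HB_3(27) = 3^3. Bump = 256. G_2 = 255.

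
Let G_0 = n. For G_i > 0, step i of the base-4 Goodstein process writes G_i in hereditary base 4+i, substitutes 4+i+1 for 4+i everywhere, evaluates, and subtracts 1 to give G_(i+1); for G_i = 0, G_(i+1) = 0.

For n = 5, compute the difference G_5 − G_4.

-1

5 —HB4→ 4 + 1 —bump→ 5 + 1 = 6 —(−1)→ 5
5 —HB5→ 5 —bump→ 6 = 6 —(−1)→ 5
5 —HB6→ 5 —bump→ 5 = 5 —(−1)→ 4
4 —HB7→ 4 —bump→ 4 = 4 —(−1)→ 3
3 —HB8→ 3 —bump→ 3 = 3 —(−1)→ 2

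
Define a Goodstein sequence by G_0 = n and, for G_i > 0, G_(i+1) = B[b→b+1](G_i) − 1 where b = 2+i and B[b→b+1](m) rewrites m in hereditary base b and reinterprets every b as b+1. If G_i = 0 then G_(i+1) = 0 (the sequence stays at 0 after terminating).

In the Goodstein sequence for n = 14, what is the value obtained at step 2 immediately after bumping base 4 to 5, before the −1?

step 0: 14 = 2^(2 + 1) + 2^2 + 2; sub 3 for 2: 3^(3 + 1) + 3^3 + 3; = 111; G_1 = 111−1 = 110
step 1: 110 = 3^(3 + 1) + 3^3 + 2; sub 4 for 3: 4^(4 + 1) + 4^4 + 2; = 1282; G_2 = 1282−1 = 1281
step 2: 1281 = 4^(4 + 1) + 4^4 + 1; sub 5 for 4: 5^(5 + 1) + 5^5 + 1; = 18751; G_3 = 18751−1 = 18750

18751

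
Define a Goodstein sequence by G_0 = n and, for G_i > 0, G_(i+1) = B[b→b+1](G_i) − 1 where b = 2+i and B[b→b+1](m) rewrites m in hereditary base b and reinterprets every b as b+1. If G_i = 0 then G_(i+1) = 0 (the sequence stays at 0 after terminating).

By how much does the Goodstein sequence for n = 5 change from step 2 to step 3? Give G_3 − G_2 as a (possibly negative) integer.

212

[0] 5 ≡ 2^2 + 1 (base 2). Lift 3: 28. −1: 27.
[1] 27 ≡ 3^3 (base 3). Lift 4: 256. −1: 255.
[2] 255 ≡ 3·4^3 + 3·4^2 + 3·4 + 3 (base 4). Lift 5: 468. −1: 467.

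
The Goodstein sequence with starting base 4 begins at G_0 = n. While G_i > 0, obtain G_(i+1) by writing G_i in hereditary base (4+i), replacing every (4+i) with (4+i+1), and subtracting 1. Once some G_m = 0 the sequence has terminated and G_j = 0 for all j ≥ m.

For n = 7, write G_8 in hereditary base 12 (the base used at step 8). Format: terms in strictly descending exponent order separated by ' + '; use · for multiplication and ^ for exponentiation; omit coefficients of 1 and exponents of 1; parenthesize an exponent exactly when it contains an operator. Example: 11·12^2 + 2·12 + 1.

7 —HB4→ 4 + 3 —bump→ 5 + 3 = 8 —(−1)→ 7
7 —HB5→ 5 + 2 —bump→ 6 + 2 = 8 —(−1)→ 7
7 —HB6→ 6 + 1 —bump→ 7 + 1 = 8 —(−1)→ 7
7 —HB7→ 7 —bump→ 8 = 8 —(−1)→ 7
7 —HB8→ 7 —bump→ 7 = 7 —(−1)→ 6
6 —HB9→ 6 —bump→ 6 = 6 —(−1)→ 5
5 —HB10→ 5 —bump→ 5 = 5 —(−1)→ 4
4 —HB11→ 4 —bump→ 4 = 4 —(−1)→ 3

3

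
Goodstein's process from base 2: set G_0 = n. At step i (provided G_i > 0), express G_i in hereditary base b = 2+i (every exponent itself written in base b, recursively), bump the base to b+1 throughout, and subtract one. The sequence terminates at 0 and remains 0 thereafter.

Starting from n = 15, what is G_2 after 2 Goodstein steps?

[0] 15 ≡ 2^(2 + 1) + 2^2 + 2 + 1 (base 2). Lift 3: 112. −1: 111.
[1] 111 ≡ 3^(3 + 1) + 3^3 + 3 (base 3). Lift 4: 1284. −1: 1283.
[2] 1283 ≡ 4^(4 + 1) + 4^4 + 3 (base 4). Lift 5: 18753. −1: 18752.

1283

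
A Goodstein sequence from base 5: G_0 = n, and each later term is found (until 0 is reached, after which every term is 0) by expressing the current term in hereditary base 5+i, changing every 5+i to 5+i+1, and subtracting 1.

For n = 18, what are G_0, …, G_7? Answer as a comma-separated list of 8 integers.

18, 20, 22, 24, 26, 27, 28, 29

G_0 = 18. HB_5(18) = 3·5 + 3. Bump = 21. G_1 = 20.
G_1 = 20. HB_6(20) = 3·6 + 2. Bump = 23. G_2 = 22.
G_2 = 22. HB_7(22) = 3·7 + 1. Bump = 25. G_3 = 24.
G_3 = 24. HB_8(24) = 3·8. Bump = 27. G_4 = 26.
G_4 = 26. HB_9(26) = 2·9 + 8. Bump = 28. G_5 = 27.
G_5 = 27. HB_10(27) = 2·10 + 7. Bump = 29. G_6 = 28.
G_6 = 28. HB_11(28) = 2·11 + 6. Bump = 30. G_7 = 29.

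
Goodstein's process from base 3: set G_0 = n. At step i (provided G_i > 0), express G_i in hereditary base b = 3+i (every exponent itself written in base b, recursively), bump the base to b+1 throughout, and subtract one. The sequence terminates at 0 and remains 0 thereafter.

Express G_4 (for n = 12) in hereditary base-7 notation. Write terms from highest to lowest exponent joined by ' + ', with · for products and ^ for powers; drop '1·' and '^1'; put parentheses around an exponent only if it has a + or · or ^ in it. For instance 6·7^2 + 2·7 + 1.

7^2

[0] 12 ≡ 3^2 + 3 (base 3). Lift 4: 20. −1: 19.
[1] 19 ≡ 4^2 + 3 (base 4). Lift 5: 28. −1: 27.
[2] 27 ≡ 5^2 + 2 (base 5). Lift 6: 38. −1: 37.
[3] 37 ≡ 6^2 + 1 (base 6). Lift 7: 50. −1: 49.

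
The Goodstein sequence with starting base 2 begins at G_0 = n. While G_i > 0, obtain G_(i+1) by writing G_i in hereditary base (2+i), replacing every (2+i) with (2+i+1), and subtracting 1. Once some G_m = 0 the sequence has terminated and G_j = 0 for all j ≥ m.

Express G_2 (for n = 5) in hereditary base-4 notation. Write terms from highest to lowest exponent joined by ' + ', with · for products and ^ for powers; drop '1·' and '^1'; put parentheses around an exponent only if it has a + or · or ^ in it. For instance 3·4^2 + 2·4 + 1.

3·4^3 + 3·4^2 + 3·4 + 3

step 0: 5 = 2^2 + 1; sub 3 for 2: 3^3 + 1; = 28; G_1 = 28−1 = 27
step 1: 27 = 3^3; sub 4 for 3: 4^4; = 256; G_2 = 256−1 = 255
step 2: 255 = 3·4^3 + 3·4^2 + 3·4 + 3; sub 5 for 4: 3·5^3 + 3·5^2 + 3·5 + 3; = 468; G_3 = 468−1 = 467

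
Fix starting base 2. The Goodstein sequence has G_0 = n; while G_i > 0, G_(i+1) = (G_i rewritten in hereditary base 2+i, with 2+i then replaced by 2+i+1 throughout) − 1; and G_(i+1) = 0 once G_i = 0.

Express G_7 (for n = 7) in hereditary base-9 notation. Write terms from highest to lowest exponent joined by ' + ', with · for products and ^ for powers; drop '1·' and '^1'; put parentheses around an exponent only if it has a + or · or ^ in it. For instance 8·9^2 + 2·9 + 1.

[0] 7 ≡ 2^2 + 2 + 1 (base 2). Lift 3: 31. −1: 30.
[1] 30 ≡ 3^3 + 3 (base 3). Lift 4: 260. −1: 259.
[2] 259 ≡ 4^4 + 3 (base 4). Lift 5: 3128. −1: 3127.
[3] 3127 ≡ 5^5 + 2 (base 5). Lift 6: 46658. −1: 46657.
[4] 46657 ≡ 6^6 + 1 (base 6). Lift 7: 823544. −1: 823543.
[5] 823543 ≡ 7^7 (base 7). Lift 8: 16777216. −1: 16777215.
[6] 16777215 ≡ 7·8^7 + 7·8^6 + 7·8^5 + 7·8^4 + 7·8^3 + 7·8^2 + 7·8 + 7 (base 8). Lift 9: 37665880. −1: 37665879.
[7] 37665879 ≡ 7·9^7 + 7·9^6 + 7·9^5 + 7·9^4 + 7·9^3 + 7·9^2 + 7·9 + 6 (base 9). Lift 10: 77777776. −1: 77777775.

7·9^7 + 7·9^6 + 7·9^5 + 7·9^4 + 7·9^3 + 7·9^2 + 7·9 + 6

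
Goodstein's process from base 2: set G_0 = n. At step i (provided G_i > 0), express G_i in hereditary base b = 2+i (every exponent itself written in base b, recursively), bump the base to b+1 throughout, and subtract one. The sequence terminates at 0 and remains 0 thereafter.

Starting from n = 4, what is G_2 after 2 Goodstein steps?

G_0 = 4. HB_2(4) = 2^2. Bump = 27. G_1 = 26.
G_1 = 26. HB_3(26) = 2·3^2 + 2·3 + 2. Bump = 42. G_2 = 41.
G_2 = 41. HB_4(41) = 2·4^2 + 2·4 + 1. Bump = 61. G_3 = 60.

41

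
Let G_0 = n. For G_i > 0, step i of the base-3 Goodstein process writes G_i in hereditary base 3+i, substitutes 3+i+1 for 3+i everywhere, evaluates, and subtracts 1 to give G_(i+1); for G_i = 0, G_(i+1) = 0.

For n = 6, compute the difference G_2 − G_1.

G_0 = 6. HB_3(6) = 2·3. Bump = 8. G_1 = 7.
G_1 = 7. HB_4(7) = 4 + 3. Bump = 8. G_2 = 7.

0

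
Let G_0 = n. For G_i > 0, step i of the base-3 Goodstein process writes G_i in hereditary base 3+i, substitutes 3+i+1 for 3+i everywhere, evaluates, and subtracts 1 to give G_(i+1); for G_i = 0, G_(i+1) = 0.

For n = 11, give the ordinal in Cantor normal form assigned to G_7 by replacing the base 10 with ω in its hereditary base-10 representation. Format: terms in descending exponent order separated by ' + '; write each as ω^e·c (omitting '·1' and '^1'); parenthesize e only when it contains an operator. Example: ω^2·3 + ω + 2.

(0) 11|_3 = 3^2 + 2 ↦ 4^2 + 2|_4 = 18 ⇒ 17
(1) 17|_4 = 4^2 + 1 ↦ 5^2 + 1|_5 = 26 ⇒ 25
(2) 25|_5 = 5^2 ↦ 6^2|_6 = 36 ⇒ 35
(3) 35|_6 = 5·6 + 5 ↦ 5·7 + 5|_7 = 40 ⇒ 39
(4) 39|_7 = 5·7 + 4 ↦ 5·8 + 4|_8 = 44 ⇒ 43
(5) 43|_8 = 5·8 + 3 ↦ 5·9 + 3|_9 = 48 ⇒ 47
(6) 47|_9 = 5·9 + 2 ↦ 5·10 + 2|_10 = 52 ⇒ 51
(7) 51|_10 = 5·10 + 1 ↦ 5·11 + 1|_11 = 56 ⇒ 55

ω·5 + 1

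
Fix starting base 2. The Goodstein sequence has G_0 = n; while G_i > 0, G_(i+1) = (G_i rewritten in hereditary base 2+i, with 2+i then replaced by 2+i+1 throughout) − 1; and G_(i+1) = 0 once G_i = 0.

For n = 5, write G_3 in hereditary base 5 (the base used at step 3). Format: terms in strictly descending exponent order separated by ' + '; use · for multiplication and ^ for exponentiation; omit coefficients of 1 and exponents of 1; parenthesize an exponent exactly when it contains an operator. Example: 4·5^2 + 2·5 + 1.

5 —HB2→ 2^2 + 1 —bump→ 3^3 + 1 = 28 —(−1)→ 27
27 —HB3→ 3^3 —bump→ 4^4 = 256 —(−1)→ 255
255 —HB4→ 3·4^3 + 3·4^2 + 3·4 + 3 —bump→ 3·5^3 + 3·5^2 + 3·5 + 3 = 468 —(−1)→ 467
467 —HB5→ 3·5^3 + 3·5^2 + 3·5 + 2 —bump→ 3·6^3 + 3·6^2 + 3·6 + 2 = 776 —(−1)→ 775

3·5^3 + 3·5^2 + 3·5 + 2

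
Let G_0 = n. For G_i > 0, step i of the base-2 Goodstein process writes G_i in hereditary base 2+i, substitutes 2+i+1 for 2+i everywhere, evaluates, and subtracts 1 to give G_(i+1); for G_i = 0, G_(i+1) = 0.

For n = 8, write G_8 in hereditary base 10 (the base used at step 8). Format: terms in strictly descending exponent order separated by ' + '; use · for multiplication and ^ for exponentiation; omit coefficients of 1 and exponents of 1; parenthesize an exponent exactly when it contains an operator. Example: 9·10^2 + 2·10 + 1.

2·10^10 + 2·10^2 + 10 + 1

G_0 = 8. HB_2(8) = 2^(2 + 1). Bump = 81. G_1 = 80.
G_1 = 80. HB_3(80) = 2·3^3 + 2·3^2 + 2·3 + 2. Bump = 554. G_2 = 553.
G_2 = 553. HB_4(553) = 2·4^4 + 2·4^2 + 2·4 + 1. Bump = 6311. G_3 = 6310.
G_3 = 6310. HB_5(6310) = 2·5^5 + 2·5^2 + 2·5. Bump = 93396. G_4 = 93395.
G_4 = 93395. HB_6(93395) = 2·6^6 + 2·6^2 + 6 + 5. Bump = 1647196. G_5 = 1647195.
G_5 = 1647195. HB_7(1647195) = 2·7^7 + 2·7^2 + 7 + 4. Bump = 33554572. G_6 = 33554571.
G_6 = 33554571. HB_8(33554571) = 2·8^8 + 2·8^2 + 8 + 3. Bump = 774841152. G_7 = 774841151.
G_7 = 774841151. HB_9(774841151) = 2·9^9 + 2·9^2 + 9 + 2. Bump = 20000000212. G_8 = 20000000211.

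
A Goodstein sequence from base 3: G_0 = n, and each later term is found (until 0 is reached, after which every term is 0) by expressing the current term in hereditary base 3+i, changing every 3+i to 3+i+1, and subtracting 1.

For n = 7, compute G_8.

8

(0) 7|_3 = 2·3 + 1 ↦ 2·4 + 1|_4 = 9 ⇒ 8
(1) 8|_4 = 2·4 ↦ 2·5|_5 = 10 ⇒ 9
(2) 9|_5 = 5 + 4 ↦ 6 + 4|_6 = 10 ⇒ 9
(3) 9|_6 = 6 + 3 ↦ 7 + 3|_7 = 10 ⇒ 9
(4) 9|_7 = 7 + 2 ↦ 8 + 2|_8 = 10 ⇒ 9
(5) 9|_8 = 8 + 1 ↦ 9 + 1|_9 = 10 ⇒ 9
(6) 9|_9 = 9 ↦ 10|_10 = 10 ⇒ 9
(7) 9|_10 = 9 ↦ 9|_11 = 9 ⇒ 8
(8) 8|_11 = 8 ↦ 8|_12 = 8 ⇒ 7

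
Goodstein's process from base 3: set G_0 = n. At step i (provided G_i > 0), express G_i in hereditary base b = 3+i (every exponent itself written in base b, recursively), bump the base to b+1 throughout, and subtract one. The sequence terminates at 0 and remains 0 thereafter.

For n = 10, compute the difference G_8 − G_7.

2

step 0: 10 = 3^2 + 1; sub 4 for 3: 4^2 + 1; = 17; G_1 = 17−1 = 16
step 1: 16 = 4^2; sub 5 for 4: 5^2; = 25; G_2 = 25−1 = 24
step 2: 24 = 4·5 + 4; sub 6 for 5: 4·6 + 4; = 28; G_3 = 28−1 = 27
step 3: 27 = 4·6 + 3; sub 7 for 6: 4·7 + 3; = 31; G_4 = 31−1 = 30
step 4: 30 = 4·7 + 2; sub 8 for 7: 4·8 + 2; = 34; G_5 = 34−1 = 33
step 5: 33 = 4·8 + 1; sub 9 for 8: 4·9 + 1; = 37; G_6 = 37−1 = 36
step 6: 36 = 4·9; sub 10 for 9: 4·10; = 40; G_7 = 40−1 = 39
step 7: 39 = 3·10 + 9; sub 11 for 10: 3·11 + 9; = 42; G_8 = 42−1 = 41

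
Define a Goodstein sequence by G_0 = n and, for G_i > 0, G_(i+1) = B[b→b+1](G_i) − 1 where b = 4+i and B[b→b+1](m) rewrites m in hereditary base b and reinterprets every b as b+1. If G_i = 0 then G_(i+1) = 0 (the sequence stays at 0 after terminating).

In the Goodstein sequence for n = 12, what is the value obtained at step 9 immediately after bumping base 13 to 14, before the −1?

20

G_0=12  [base 4] 3·4  →[4↦5]→  3·5 = 15  −1 ⇒ G_1=14
G_1=14  [base 5] 2·5 + 4  →[5↦6]→  2·6 + 4 = 16  −1 ⇒ G_2=15
G_2=15  [base 6] 2·6 + 3  →[6↦7]→  2·7 + 3 = 17  −1 ⇒ G_3=16
G_3=16  [base 7] 2·7 + 2  →[7↦8]→  2·8 + 2 = 18  −1 ⇒ G_4=17
G_4=17  [base 8] 2·8 + 1  →[8↦9]→  2·9 + 1 = 19  −1 ⇒ G_5=18
G_5=18  [base 9] 2·9  →[9↦10]→  2·10 = 20  −1 ⇒ G_6=19
G_6=19  [base 10] 10 + 9  →[10↦11]→  11 + 9 = 20  −1 ⇒ G_7=19
G_7=19  [base 11] 11 + 8  →[11↦12]→  12 + 8 = 20  −1 ⇒ G_8=19
G_8=19  [base 12] 12 + 7  →[12↦13]→  13 + 7 = 20  −1 ⇒ G_9=19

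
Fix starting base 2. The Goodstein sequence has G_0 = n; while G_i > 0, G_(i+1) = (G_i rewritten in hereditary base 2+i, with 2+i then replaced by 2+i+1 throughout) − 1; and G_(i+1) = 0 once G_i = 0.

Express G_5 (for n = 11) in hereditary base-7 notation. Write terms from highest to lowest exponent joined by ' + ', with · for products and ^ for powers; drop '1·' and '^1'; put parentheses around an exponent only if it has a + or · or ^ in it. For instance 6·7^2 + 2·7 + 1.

7^(7 + 1)

G_0=11  [base 2] 2^(2 + 1) + 2 + 1  →[2↦3]→  3^(3 + 1) + 3 + 1 = 85  −1 ⇒ G_1=84
G_1=84  [base 3] 3^(3 + 1) + 3  →[3↦4]→  4^(4 + 1) + 4 = 1028  −1 ⇒ G_2=1027
G_2=1027  [base 4] 4^(4 + 1) + 3  →[4↦5]→  5^(5 + 1) + 3 = 15628  −1 ⇒ G_3=15627
G_3=15627  [base 5] 5^(5 + 1) + 2  →[5↦6]→  6^(6 + 1) + 2 = 279938  −1 ⇒ G_4=279937
G_4=279937  [base 6] 6^(6 + 1) + 1  →[6↦7]→  7^(7 + 1) + 1 = 5764802  −1 ⇒ G_5=5764801
G_5=5764801  [base 7] 7^(7 + 1)  →[7↦8]→  8^(8 + 1) = 134217728  −1 ⇒ G_6=134217727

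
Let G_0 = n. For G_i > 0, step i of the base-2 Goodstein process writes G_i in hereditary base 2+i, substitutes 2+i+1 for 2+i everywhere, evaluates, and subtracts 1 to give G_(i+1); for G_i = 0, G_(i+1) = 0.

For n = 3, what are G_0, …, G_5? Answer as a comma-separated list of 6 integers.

3, 3, 3, 2, 1, 0

G_0 = 3. HB_2(3) = 2 + 1. Bump = 4. G_1 = 3.
G_1 = 3. HB_3(3) = 3. Bump = 4. G_2 = 3.
G_2 = 3. HB_4(3) = 3. Bump = 3. G_3 = 2.
G_3 = 2. HB_5(2) = 2. Bump = 2. G_4 = 1.
G_4 = 1. HB_6(1) = 1. Bump = 1. G_5 = 0.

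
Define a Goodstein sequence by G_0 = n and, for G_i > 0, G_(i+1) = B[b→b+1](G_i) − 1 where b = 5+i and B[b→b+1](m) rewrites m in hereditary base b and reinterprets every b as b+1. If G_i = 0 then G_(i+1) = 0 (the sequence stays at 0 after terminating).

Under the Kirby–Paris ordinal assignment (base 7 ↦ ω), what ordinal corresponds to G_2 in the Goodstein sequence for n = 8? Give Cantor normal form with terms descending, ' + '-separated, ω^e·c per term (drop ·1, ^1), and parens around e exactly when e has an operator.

base 5: 8 = 5 + 3; at 6: 6 + 3 = 9; next = 8
base 6: 8 = 6 + 2; at 7: 7 + 2 = 9; next = 8

ω + 1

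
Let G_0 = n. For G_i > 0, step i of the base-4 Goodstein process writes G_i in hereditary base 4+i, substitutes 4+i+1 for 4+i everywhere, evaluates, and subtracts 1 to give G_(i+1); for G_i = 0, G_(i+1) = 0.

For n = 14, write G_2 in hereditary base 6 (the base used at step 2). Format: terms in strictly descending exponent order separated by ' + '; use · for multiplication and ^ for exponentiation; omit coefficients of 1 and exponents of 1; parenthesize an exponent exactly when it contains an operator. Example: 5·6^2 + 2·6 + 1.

G_0=14  [base 4] 3·4 + 2  →[4↦5]→  3·5 + 2 = 17  −1 ⇒ G_1=16
G_1=16  [base 5] 3·5 + 1  →[5↦6]→  3·6 + 1 = 19  −1 ⇒ G_2=18

3·6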